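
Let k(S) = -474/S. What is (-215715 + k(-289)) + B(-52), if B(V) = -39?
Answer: -62352432/289 ≈ -2.1575e+5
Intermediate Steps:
(-215715 + k(-289)) + B(-52) = (-215715 - 474/(-289)) - 39 = (-215715 - 474*(-1/289)) - 39 = (-215715 + 474/289) - 39 = -62341161/289 - 39 = -62352432/289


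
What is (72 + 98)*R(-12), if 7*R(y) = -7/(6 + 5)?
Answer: -170/11 ≈ -15.455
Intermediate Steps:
R(y) = -1/11 (R(y) = (-7/(6 + 5))/7 = (-7/11)/7 = (-7*1/11)/7 = (⅐)*(-7/11) = -1/11)
(72 + 98)*R(-12) = (72 + 98)*(-1/11) = 170*(-1/11) = -170/11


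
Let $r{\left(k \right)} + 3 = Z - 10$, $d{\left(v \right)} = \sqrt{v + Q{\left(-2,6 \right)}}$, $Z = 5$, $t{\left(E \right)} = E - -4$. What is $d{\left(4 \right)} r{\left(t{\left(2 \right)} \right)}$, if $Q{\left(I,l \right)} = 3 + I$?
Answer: $- 8 \sqrt{5} \approx -17.889$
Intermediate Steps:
$t{\left(E \right)} = 4 + E$ ($t{\left(E \right)} = E + 4 = 4 + E$)
$d{\left(v \right)} = \sqrt{1 + v}$ ($d{\left(v \right)} = \sqrt{v + \left(3 - 2\right)} = \sqrt{v + 1} = \sqrt{1 + v}$)
$r{\left(k \right)} = -8$ ($r{\left(k \right)} = -3 + \left(5 - 10\right) = -3 - 5 = -8$)
$d{\left(4 \right)} r{\left(t{\left(2 \right)} \right)} = \sqrt{1 + 4} \left(-8\right) = \sqrt{5} \left(-8\right) = - 8 \sqrt{5}$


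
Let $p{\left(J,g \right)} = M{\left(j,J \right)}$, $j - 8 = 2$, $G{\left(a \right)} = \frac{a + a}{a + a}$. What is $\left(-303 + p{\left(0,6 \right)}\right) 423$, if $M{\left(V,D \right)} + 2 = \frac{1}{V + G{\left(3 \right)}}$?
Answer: $- \frac{1418742}{11} \approx -1.2898 \cdot 10^{5}$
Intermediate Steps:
$G{\left(a \right)} = 1$ ($G{\left(a \right)} = \frac{2 a}{2 a} = 2 a \frac{1}{2 a} = 1$)
$j = 10$ ($j = 8 + 2 = 10$)
$M{\left(V,D \right)} = -2 + \frac{1}{1 + V}$ ($M{\left(V,D \right)} = -2 + \frac{1}{V + 1} = -2 + \frac{1}{1 + V}$)
$p{\left(J,g \right)} = - \frac{21}{11}$ ($p{\left(J,g \right)} = \frac{-1 - 20}{1 + 10} = \frac{-1 - 20}{11} = \frac{1}{11} \left(-21\right) = - \frac{21}{11}$)
$\left(-303 + p{\left(0,6 \right)}\right) 423 = \left(-303 - \frac{21}{11}\right) 423 = \left(- \frac{3354}{11}\right) 423 = - \frac{1418742}{11}$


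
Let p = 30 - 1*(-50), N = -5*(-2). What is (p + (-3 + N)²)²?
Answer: 16641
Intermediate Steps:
N = 10
p = 80 (p = 30 + 50 = 80)
(p + (-3 + N)²)² = (80 + (-3 + 10)²)² = (80 + 7²)² = (80 + 49)² = 129² = 16641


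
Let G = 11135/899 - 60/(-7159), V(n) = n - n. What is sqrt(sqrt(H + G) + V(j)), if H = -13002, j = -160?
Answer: 6435941**(3/4)*83600335477**(1/4)*sqrt(I)/6435941 ≈ 7.5489 + 7.5489*I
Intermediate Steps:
V(n) = 0
G = 79769405/6435941 (G = 11135*(1/899) - 60*(-1/7159) = 11135/899 + 60/7159 = 79769405/6435941 ≈ 12.394)
sqrt(sqrt(H + G) + V(j)) = sqrt(sqrt(-13002 + 79769405/6435941) + 0) = sqrt(sqrt(-83600335477/6435941) + 0) = sqrt(I*sqrt(538046826710178857)/6435941 + 0) = sqrt(I*sqrt(538046826710178857)/6435941) = 6435941**(3/4)*83600335477**(1/4)*sqrt(I)/6435941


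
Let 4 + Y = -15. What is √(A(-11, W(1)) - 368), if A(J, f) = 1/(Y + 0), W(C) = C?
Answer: 3*I*√14763/19 ≈ 19.185*I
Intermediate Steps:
Y = -19 (Y = -4 - 15 = -19)
A(J, f) = -1/19 (A(J, f) = 1/(-19 + 0) = 1/(-19) = -1/19)
√(A(-11, W(1)) - 368) = √(-1/19 - 368) = √(-6993/19) = 3*I*√14763/19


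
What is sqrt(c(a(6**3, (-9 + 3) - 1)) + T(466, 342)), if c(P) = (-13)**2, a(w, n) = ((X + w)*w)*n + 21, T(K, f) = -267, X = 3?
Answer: 7*I*sqrt(2) ≈ 9.8995*I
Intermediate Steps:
a(w, n) = 21 + n*w*(3 + w) (a(w, n) = ((3 + w)*w)*n + 21 = (w*(3 + w))*n + 21 = n*w*(3 + w) + 21 = 21 + n*w*(3 + w))
c(P) = 169
sqrt(c(a(6**3, (-9 + 3) - 1)) + T(466, 342)) = sqrt(169 - 267) = sqrt(-98) = 7*I*sqrt(2)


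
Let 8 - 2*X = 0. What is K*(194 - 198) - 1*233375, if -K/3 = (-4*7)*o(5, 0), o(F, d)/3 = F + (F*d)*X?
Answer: -238415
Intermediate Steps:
X = 4 (X = 4 - ½*0 = 4 + 0 = 4)
o(F, d) = 3*F + 12*F*d (o(F, d) = 3*(F + (F*d)*4) = 3*(F + 4*F*d) = 3*F + 12*F*d)
K = 1260 (K = -3*(-4*7)*3*5*(1 + 4*0) = -(-84)*3*5*(1 + 0) = -(-84)*3*5*1 = -(-84)*15 = -3*(-420) = 1260)
K*(194 - 198) - 1*233375 = 1260*(194 - 198) - 1*233375 = 1260*(-4) - 233375 = -5040 - 233375 = -238415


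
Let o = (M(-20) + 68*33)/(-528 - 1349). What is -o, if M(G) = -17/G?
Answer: 44897/37540 ≈ 1.1960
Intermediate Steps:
o = -44897/37540 (o = (-17/(-20) + 68*33)/(-528 - 1349) = (-17*(-1/20) + 2244)/(-1877) = (17/20 + 2244)*(-1/1877) = (44897/20)*(-1/1877) = -44897/37540 ≈ -1.1960)
-o = -1*(-44897/37540) = 44897/37540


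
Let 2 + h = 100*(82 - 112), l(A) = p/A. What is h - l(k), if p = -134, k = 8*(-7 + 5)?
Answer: -24083/8 ≈ -3010.4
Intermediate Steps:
k = -16 (k = 8*(-2) = -16)
l(A) = -134/A
h = -3002 (h = -2 + 100*(82 - 112) = -2 + 100*(-30) = -2 - 3000 = -3002)
h - l(k) = -3002 - (-134)/(-16) = -3002 - (-134)*(-1)/16 = -3002 - 1*67/8 = -3002 - 67/8 = -24083/8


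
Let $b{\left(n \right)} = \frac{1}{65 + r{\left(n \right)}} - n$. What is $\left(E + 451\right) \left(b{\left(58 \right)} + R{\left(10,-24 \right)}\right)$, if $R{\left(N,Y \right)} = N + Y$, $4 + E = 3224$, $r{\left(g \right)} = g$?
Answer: $- \frac{32506705}{123} \approx -2.6428 \cdot 10^{5}$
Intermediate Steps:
$E = 3220$ ($E = -4 + 3224 = 3220$)
$b{\left(n \right)} = \frac{1}{65 + n} - n$
$\left(E + 451\right) \left(b{\left(58 \right)} + R{\left(10,-24 \right)}\right) = \left(3220 + 451\right) \left(\frac{1 - 58^{2} - 3770}{65 + 58} + \left(10 - 24\right)\right) = 3671 \left(\frac{1 - 3364 - 3770}{123} - 14\right) = 3671 \left(\frac{1}{123} \left(-7133\right) - 14\right) = 3671 \left(- \frac{7133}{123} - 14\right) = 3671 \left(- \frac{8855}{123}\right) = - \frac{32506705}{123}$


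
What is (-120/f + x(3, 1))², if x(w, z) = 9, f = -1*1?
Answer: 16641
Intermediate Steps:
f = -1
(-120/f + x(3, 1))² = (-120/(-1) + 9)² = (-120*(-1) + 9)² = (120 + 9)² = 129² = 16641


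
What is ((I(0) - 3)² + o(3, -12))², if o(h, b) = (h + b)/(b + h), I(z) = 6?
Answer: 100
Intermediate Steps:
o(h, b) = 1 (o(h, b) = (b + h)/(b + h) = 1)
((I(0) - 3)² + o(3, -12))² = ((6 - 3)² + 1)² = (3² + 1)² = (9 + 1)² = 10² = 100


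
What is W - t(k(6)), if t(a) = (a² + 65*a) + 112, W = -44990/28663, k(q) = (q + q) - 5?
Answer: -17701398/28663 ≈ -617.57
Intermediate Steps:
k(q) = -5 + 2*q (k(q) = 2*q - 5 = -5 + 2*q)
W = -44990/28663 (W = -44990*1/28663 = -44990/28663 ≈ -1.5696)
t(a) = 112 + a² + 65*a
W - t(k(6)) = -44990/28663 - (112 + (-5 + 2*6)² + 65*(-5 + 2*6)) = -44990/28663 - (112 + (-5 + 12)² + 65*(-5 + 12)) = -44990/28663 - (112 + 7² + 65*7) = -44990/28663 - (112 + 49 + 455) = -44990/28663 - 1*616 = -44990/28663 - 616 = -17701398/28663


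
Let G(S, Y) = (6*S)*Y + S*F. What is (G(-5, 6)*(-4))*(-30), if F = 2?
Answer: -22800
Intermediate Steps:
G(S, Y) = 2*S + 6*S*Y (G(S, Y) = (6*S)*Y + S*2 = 6*S*Y + 2*S = 2*S + 6*S*Y)
(G(-5, 6)*(-4))*(-30) = ((2*(-5)*(1 + 3*6))*(-4))*(-30) = ((2*(-5)*(1 + 18))*(-4))*(-30) = ((2*(-5)*19)*(-4))*(-30) = -190*(-4)*(-30) = 760*(-30) = -22800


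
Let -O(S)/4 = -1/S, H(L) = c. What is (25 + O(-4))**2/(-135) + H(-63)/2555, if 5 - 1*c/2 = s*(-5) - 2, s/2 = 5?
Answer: -32362/7665 ≈ -4.2220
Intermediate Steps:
s = 10 (s = 2*5 = 10)
c = 114 (c = 10 - 2*(10*(-5) - 2) = 10 - 2*(-50 - 2) = 10 - 2*(-52) = 10 + 104 = 114)
H(L) = 114
O(S) = 4/S (O(S) = -(-4)/S = 4/S)
(25 + O(-4))**2/(-135) + H(-63)/2555 = (25 + 4/(-4))**2/(-135) + 114/2555 = (25 + 4*(-1/4))**2*(-1/135) + 114*(1/2555) = (25 - 1)**2*(-1/135) + 114/2555 = 24**2*(-1/135) + 114/2555 = 576*(-1/135) + 114/2555 = -64/15 + 114/2555 = -32362/7665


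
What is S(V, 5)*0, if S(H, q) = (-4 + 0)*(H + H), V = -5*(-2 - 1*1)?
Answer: 0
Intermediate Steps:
V = 15 (V = -5*(-2 - 1) = -5*(-3) = 15)
S(H, q) = -8*H
S(V, 5)*0 = -8*15*0 = -120*0 = 0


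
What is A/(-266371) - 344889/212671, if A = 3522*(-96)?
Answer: -19961810667/56649386941 ≈ -0.35237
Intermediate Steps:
A = -338112
A/(-266371) - 344889/212671 = -338112/(-266371) - 344889/212671 = -338112*(-1/266371) - 344889*1/212671 = 338112/266371 - 344889/212671 = -19961810667/56649386941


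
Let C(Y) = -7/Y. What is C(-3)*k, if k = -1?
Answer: -7/3 ≈ -2.3333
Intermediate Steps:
C(-3)*k = -7/(-3)*(-1) = -7*(-⅓)*(-1) = (7/3)*(-1) = -7/3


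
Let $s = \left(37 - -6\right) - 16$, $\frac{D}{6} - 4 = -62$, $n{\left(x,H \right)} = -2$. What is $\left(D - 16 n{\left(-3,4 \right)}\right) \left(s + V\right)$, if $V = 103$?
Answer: $-41080$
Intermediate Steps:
$D = -348$ ($D = 24 + 6 \left(-62\right) = 24 - 372 = -348$)
$s = 27$ ($s = \left(37 + 6\right) - 16 = 43 - 16 = 27$)
$\left(D - 16 n{\left(-3,4 \right)}\right) \left(s + V\right) = \left(-348 - -32\right) \left(27 + 103\right) = \left(-348 + 32\right) 130 = \left(-316\right) 130 = -41080$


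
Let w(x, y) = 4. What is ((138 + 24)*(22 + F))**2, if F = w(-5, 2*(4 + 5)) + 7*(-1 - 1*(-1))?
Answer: 17740944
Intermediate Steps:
F = 4 (F = 4 + 7*(-1 - 1*(-1)) = 4 + 7*(-1 + 1) = 4 + 7*0 = 4 + 0 = 4)
((138 + 24)*(22 + F))**2 = ((138 + 24)*(22 + 4))**2 = (162*26)**2 = 4212**2 = 17740944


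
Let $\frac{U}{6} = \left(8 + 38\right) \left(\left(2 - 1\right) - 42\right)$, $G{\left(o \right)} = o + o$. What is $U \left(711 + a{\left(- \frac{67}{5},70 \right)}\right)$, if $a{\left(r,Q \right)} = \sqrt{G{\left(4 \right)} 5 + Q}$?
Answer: $-8045676 - 11316 \sqrt{110} \approx -8.1644 \cdot 10^{6}$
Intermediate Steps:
$G{\left(o \right)} = 2 o$
$a{\left(r,Q \right)} = \sqrt{40 + Q}$ ($a{\left(r,Q \right)} = \sqrt{2 \cdot 4 \cdot 5 + Q} = \sqrt{8 \cdot 5 + Q} = \sqrt{40 + Q}$)
$U = -11316$ ($U = 6 \left(8 + 38\right) \left(\left(2 - 1\right) - 42\right) = 6 \cdot 46 \left(\left(2 - 1\right) - 42\right) = 6 \cdot 46 \left(1 - 42\right) = 6 \cdot 46 \left(-41\right) = 6 \left(-1886\right) = -11316$)
$U \left(711 + a{\left(- \frac{67}{5},70 \right)}\right) = - 11316 \left(711 + \sqrt{40 + 70}\right) = - 11316 \left(711 + \sqrt{110}\right) = -8045676 - 11316 \sqrt{110}$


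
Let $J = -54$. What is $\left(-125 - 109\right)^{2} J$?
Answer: $-2956824$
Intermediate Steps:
$\left(-125 - 109\right)^{2} J = \left(-125 - 109\right)^{2} \left(-54\right) = \left(-234\right)^{2} \left(-54\right) = 54756 \left(-54\right) = -2956824$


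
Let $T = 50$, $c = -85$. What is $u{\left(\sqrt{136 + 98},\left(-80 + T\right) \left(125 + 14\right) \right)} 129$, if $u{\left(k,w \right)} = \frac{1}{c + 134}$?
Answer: $\frac{129}{49} \approx 2.6327$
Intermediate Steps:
$u{\left(k,w \right)} = \frac{1}{49}$ ($u{\left(k,w \right)} = \frac{1}{-85 + 134} = \frac{1}{49}$)
$u{\left(\sqrt{136 + 98},\left(-80 + T\right) \left(125 + 14\right) \right)} 129 = \frac{1}{49} \cdot 129 = \frac{129}{49}$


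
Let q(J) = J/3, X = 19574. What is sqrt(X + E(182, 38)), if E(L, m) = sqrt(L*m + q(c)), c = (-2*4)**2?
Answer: sqrt(176166 + 66*sqrt(129))/3 ≈ 140.20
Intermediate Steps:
c = 64 (c = (-8)**2 = 64)
q(J) = J/3 (q(J) = J*(1/3) = J/3)
E(L, m) = sqrt(64/3 + L*m) (E(L, m) = sqrt(L*m + (1/3)*64) = sqrt(L*m + 64/3) = sqrt(64/3 + L*m))
sqrt(X + E(182, 38)) = sqrt(19574 + sqrt(192 + 9*182*38)/3) = sqrt(19574 + sqrt(192 + 62244)/3) = sqrt(19574 + sqrt(62436)/3) = sqrt(19574 + (22*sqrt(129))/3) = sqrt(19574 + 22*sqrt(129)/3)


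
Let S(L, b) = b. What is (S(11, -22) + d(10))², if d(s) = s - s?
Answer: 484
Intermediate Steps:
d(s) = 0
(S(11, -22) + d(10))² = (-22 + 0)² = (-22)² = 484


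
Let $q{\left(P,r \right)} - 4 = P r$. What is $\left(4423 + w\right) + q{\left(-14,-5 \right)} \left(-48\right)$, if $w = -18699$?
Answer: $-17828$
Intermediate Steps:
$q{\left(P,r \right)} = 4 + P r$
$\left(4423 + w\right) + q{\left(-14,-5 \right)} \left(-48\right) = \left(4423 - 18699\right) + \left(4 - -70\right) \left(-48\right) = -14276 + \left(4 + 70\right) \left(-48\right) = -14276 + 74 \left(-48\right) = -14276 - 3552 = -17828$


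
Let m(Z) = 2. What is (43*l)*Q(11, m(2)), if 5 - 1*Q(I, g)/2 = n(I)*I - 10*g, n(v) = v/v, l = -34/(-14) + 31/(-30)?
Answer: 25198/15 ≈ 1679.9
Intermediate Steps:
l = 293/210 (l = -34*(-1/14) + 31*(-1/30) = 17/7 - 31/30 = 293/210 ≈ 1.3952)
n(v) = 1
Q(I, g) = 10 - 2*I + 20*g (Q(I, g) = 10 - 2*(1*I - 10*g) = 10 - 2*(I - 10*g) = 10 + (-2*I + 20*g) = 10 - 2*I + 20*g)
(43*l)*Q(11, m(2)) = (43*(293/210))*(10 - 2*11 + 20*2) = 12599*(10 - 22 + 40)/210 = (12599/210)*28 = 25198/15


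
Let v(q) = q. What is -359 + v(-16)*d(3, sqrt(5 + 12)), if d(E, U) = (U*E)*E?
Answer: -359 - 144*sqrt(17) ≈ -952.73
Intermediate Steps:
d(E, U) = U*E**2 (d(E, U) = (E*U)*E = U*E**2)
-359 + v(-16)*d(3, sqrt(5 + 12)) = -359 - 16*sqrt(5 + 12)*3**2 = -359 - 16*sqrt(17)*9 = -359 - 144*sqrt(17)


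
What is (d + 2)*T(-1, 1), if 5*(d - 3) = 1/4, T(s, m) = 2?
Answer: 101/10 ≈ 10.100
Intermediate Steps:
d = 61/20 (d = 3 + (⅕)/4 = 3 + (⅕)*(¼) = 3 + 1/20 = 61/20 ≈ 3.0500)
(d + 2)*T(-1, 1) = (61/20 + 2)*2 = (101/20)*2 = 101/10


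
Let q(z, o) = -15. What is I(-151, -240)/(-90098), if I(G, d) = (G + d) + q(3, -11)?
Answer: 203/45049 ≈ 0.0045062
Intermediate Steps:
I(G, d) = -15 + G + d (I(G, d) = (G + d) - 15 = -15 + G + d)
I(-151, -240)/(-90098) = (-15 - 151 - 240)/(-90098) = -406*(-1/90098) = 203/45049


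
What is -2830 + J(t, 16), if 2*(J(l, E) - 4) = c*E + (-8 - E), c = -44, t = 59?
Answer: -3190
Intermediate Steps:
J(l, E) = -45*E/2 (J(l, E) = 4 + (-44*E + (-8 - E))/2 = 4 + (-8 - 45*E)/2 = 4 + (-4 - 45*E/2) = -45*E/2)
-2830 + J(t, 16) = -2830 - 45/2*16 = -2830 - 360 = -3190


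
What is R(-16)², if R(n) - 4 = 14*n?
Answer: 48400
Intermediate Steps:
R(n) = 4 + 14*n
R(-16)² = (4 + 14*(-16))² = (4 - 224)² = (-220)² = 48400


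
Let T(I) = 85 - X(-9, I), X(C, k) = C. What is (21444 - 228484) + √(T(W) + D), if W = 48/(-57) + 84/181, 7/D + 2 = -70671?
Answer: -207040 + √469498760615/70673 ≈ -2.0703e+5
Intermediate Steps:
D = -7/70673 (D = 7/(-2 - 70671) = 7/(-70673) = 7*(-1/70673) = -7/70673 ≈ -9.9048e-5)
W = -1300/3439 (W = 48*(-1/57) + 84*(1/181) = -16/19 + 84/181 = -1300/3439 ≈ -0.37802)
T(I) = 94 (T(I) = 85 - 1*(-9) = 85 + 9 = 94)
(21444 - 228484) + √(T(W) + D) = (21444 - 228484) + √(94 - 7/70673) = -207040 + √(6643255/70673) = -207040 + √469498760615/70673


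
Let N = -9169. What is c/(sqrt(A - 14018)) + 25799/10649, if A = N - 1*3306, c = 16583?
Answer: 25799/10649 - 16583*I*sqrt(26493)/26493 ≈ 2.4227 - 101.88*I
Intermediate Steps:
A = -12475 (A = -9169 - 1*3306 = -9169 - 3306 = -12475)
c/(sqrt(A - 14018)) + 25799/10649 = 16583/(sqrt(-12475 - 14018)) + 25799/10649 = 16583/(sqrt(-26493)) + 25799*(1/10649) = 16583/((I*sqrt(26493))) + 25799/10649 = 16583*(-I*sqrt(26493)/26493) + 25799/10649 = -16583*I*sqrt(26493)/26493 + 25799/10649 = 25799/10649 - 16583*I*sqrt(26493)/26493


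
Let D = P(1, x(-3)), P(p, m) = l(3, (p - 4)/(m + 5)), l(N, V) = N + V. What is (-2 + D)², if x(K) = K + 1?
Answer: 0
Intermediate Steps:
x(K) = 1 + K
P(p, m) = 3 + (-4 + p)/(5 + m) (P(p, m) = 3 + (p - 4)/(m + 5) = 3 + (-4 + p)/(5 + m))
D = 2 (D = (11 + 1 + 3*(1 - 3))/(5 + (1 - 3)) = (11 + 1 + 3*(-2))/(5 - 2) = (11 + 1 - 6)/3 = (⅓)*6 = 2)
(-2 + D)² = (-2 + 2)² = 0² = 0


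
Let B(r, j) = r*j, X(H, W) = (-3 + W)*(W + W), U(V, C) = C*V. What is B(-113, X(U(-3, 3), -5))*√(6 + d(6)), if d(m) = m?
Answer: -18080*√3 ≈ -31315.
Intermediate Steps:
X(H, W) = 2*W*(-3 + W) (X(H, W) = (-3 + W)*(2*W) = 2*W*(-3 + W))
B(r, j) = j*r
B(-113, X(U(-3, 3), -5))*√(6 + d(6)) = ((2*(-5)*(-3 - 5))*(-113))*√(6 + 6) = ((2*(-5)*(-8))*(-113))*√12 = (80*(-113))*(2*√3) = -18080*√3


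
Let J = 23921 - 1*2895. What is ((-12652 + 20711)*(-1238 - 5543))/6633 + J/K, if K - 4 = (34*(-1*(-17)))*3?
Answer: -4310858902/524007 ≈ -8226.7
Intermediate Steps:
K = 1738 (K = 4 + (34*(-1*(-17)))*3 = 4 + (34*17)*3 = 4 + 578*3 = 4 + 1734 = 1738)
J = 21026 (J = 23921 - 2895 = 21026)
((-12652 + 20711)*(-1238 - 5543))/6633 + J/K = ((-12652 + 20711)*(-1238 - 5543))/6633 + 21026/1738 = (8059*(-6781))*(1/6633) + 21026*(1/1738) = -54648079*1/6633 + 10513/869 = -54648079/6633 + 10513/869 = -4310858902/524007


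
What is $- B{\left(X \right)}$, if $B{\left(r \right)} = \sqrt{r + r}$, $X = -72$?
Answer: $- 12 i \approx - 12.0 i$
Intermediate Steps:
$B{\left(r \right)} = \sqrt{2} \sqrt{r}$ ($B{\left(r \right)} = \sqrt{2 r} = \sqrt{2} \sqrt{r}$)
$- B{\left(X \right)} = - \sqrt{2} \sqrt{-72} = - \sqrt{2} \cdot 6 i \sqrt{2} = - 12 i$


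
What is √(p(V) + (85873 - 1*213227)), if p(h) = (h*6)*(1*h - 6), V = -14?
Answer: I*√125674 ≈ 354.51*I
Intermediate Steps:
p(h) = 6*h*(-6 + h) (p(h) = (6*h)*(h - 6) = (6*h)*(-6 + h) = 6*h*(-6 + h))
√(p(V) + (85873 - 1*213227)) = √(6*(-14)*(-6 - 14) + (85873 - 1*213227)) = √(6*(-14)*(-20) + (85873 - 213227)) = √(1680 - 127354) = √(-125674) = I*√125674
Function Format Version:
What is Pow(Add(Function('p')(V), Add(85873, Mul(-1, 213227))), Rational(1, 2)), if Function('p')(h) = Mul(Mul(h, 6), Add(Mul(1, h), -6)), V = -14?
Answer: Mul(I, Pow(125674, Rational(1, 2))) ≈ Mul(354.51, I)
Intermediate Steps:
Function('p')(h) = Mul(6, h, Add(-6, h)) (Function('p')(h) = Mul(Mul(6, h), Add(h, -6)) = Mul(Mul(6, h), Add(-6, h)) = Mul(6, h, Add(-6, h)))
Pow(Add(Function('p')(V), Add(85873, Mul(-1, 213227))), Rational(1, 2)) = Pow(Add(Mul(6, -14, Add(-6, -14)), Add(85873, Mul(-1, 213227))), Rational(1, 2)) = Pow(Add(Mul(6, -14, -20), Add(85873, -213227)), Rational(1, 2)) = Pow(Add(1680, -127354), Rational(1, 2)) = Pow(-125674, Rational(1, 2)) = Mul(I, Pow(125674, Rational(1, 2)))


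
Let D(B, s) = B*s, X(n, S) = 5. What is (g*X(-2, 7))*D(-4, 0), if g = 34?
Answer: 0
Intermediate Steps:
(g*X(-2, 7))*D(-4, 0) = (34*5)*(-4*0) = 170*0 = 0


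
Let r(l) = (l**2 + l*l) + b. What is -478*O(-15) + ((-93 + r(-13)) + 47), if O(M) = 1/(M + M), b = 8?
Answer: 4739/15 ≈ 315.93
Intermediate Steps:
O(M) = 1/(2*M)
r(l) = 8 + 2*l**2 (r(l) = (l**2 + l*l) + 8 = (l**2 + l**2) + 8 = 2*l**2 + 8 = 8 + 2*l**2)
-478*O(-15) + ((-93 + r(-13)) + 47) = -239/(-15) + ((-93 + (8 + 2*(-13)**2)) + 47) = -239*(-1)/15 + ((-93 + (8 + 2*169)) + 47) = -478*(-1/30) + ((-93 + (8 + 338)) + 47) = 239/15 + ((-93 + 346) + 47) = 239/15 + (253 + 47) = 239/15 + 300 = 4739/15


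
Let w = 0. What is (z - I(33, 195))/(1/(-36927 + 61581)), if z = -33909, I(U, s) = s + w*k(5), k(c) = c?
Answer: -840800016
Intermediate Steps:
I(U, s) = s (I(U, s) = s + 0*5 = s + 0 = s)
(z - I(33, 195))/(1/(-36927 + 61581)) = (-33909 - 1*195)/(1/(-36927 + 61581)) = (-33909 - 195)/(1/24654) = -34104/1/24654 = -34104*24654 = -840800016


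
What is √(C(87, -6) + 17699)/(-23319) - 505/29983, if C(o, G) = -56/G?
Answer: -505/29983 - 25*√255/69957 ≈ -0.022550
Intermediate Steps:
√(C(87, -6) + 17699)/(-23319) - 505/29983 = √(-56/(-6) + 17699)/(-23319) - 505/29983 = √(-56*(-⅙) + 17699)*(-1/23319) - 505*1/29983 = √(28/3 + 17699)*(-1/23319) - 505/29983 = √(53125/3)*(-1/23319) - 505/29983 = (25*√255/3)*(-1/23319) - 505/29983 = -25*√255/69957 - 505/29983 = -505/29983 - 25*√255/69957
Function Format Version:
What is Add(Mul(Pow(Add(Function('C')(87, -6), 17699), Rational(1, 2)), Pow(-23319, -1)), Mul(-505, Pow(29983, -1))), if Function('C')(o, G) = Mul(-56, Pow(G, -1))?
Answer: Add(Rational(-505, 29983), Mul(Rational(-25, 69957), Pow(255, Rational(1, 2)))) ≈ -0.022550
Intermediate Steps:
Add(Mul(Pow(Add(Function('C')(87, -6), 17699), Rational(1, 2)), Pow(-23319, -1)), Mul(-505, Pow(29983, -1))) = Add(Mul(Pow(Add(Mul(-56, Pow(-6, -1)), 17699), Rational(1, 2)), Pow(-23319, -1)), Mul(-505, Pow(29983, -1))) = Add(Mul(Pow(Add(Mul(-56, Rational(-1, 6)), 17699), Rational(1, 2)), Rational(-1, 23319)), Mul(-505, Rational(1, 29983))) = Add(Mul(Pow(Add(Rational(28, 3), 17699), Rational(1, 2)), Rational(-1, 23319)), Rational(-505, 29983)) = Add(Mul(Pow(Rational(53125, 3), Rational(1, 2)), Rational(-1, 23319)), Rational(-505, 29983)) = Add(Mul(Mul(Rational(25, 3), Pow(255, Rational(1, 2))), Rational(-1, 23319)), Rational(-505, 29983)) = Add(Mul(Rational(-25, 69957), Pow(255, Rational(1, 2))), Rational(-505, 29983)) = Add(Rational(-505, 29983), Mul(Rational(-25, 69957), Pow(255, Rational(1, 2))))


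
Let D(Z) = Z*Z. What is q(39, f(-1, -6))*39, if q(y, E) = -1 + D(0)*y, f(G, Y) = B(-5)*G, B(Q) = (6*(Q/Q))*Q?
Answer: -39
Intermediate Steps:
D(Z) = Z²
B(Q) = 6*Q (B(Q) = (6*1)*Q = 6*Q)
f(G, Y) = -30*G (f(G, Y) = (6*(-5))*G = -30*G)
q(y, E) = -1 (q(y, E) = -1 + 0²*y = -1 + 0*y = -1 + 0 = -1)
q(39, f(-1, -6))*39 = -1*39 = -39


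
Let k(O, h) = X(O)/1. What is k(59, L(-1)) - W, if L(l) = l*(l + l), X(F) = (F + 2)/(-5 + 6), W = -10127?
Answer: 10188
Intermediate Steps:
X(F) = 2 + F (X(F) = (2 + F)/1 = (2 + F)*1 = 2 + F)
L(l) = 2*l² (L(l) = l*(2*l) = 2*l²)
k(O, h) = 2 + O (k(O, h) = (2 + O)/1 = (2 + O)*1 = 2 + O)
k(59, L(-1)) - W = (2 + 59) - 1*(-10127) = 61 + 10127 = 10188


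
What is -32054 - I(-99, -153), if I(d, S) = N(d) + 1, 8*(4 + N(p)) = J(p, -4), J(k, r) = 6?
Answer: -128207/4 ≈ -32052.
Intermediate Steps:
N(p) = -13/4 (N(p) = -4 + (⅛)*6 = -4 + ¾ = -13/4)
I(d, S) = -9/4 (I(d, S) = -13/4 + 1 = -9/4)
-32054 - I(-99, -153) = -32054 - 1*(-9/4) = -32054 + 9/4 = -128207/4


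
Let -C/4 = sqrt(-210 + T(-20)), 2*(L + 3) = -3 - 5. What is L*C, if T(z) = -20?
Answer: 28*I*sqrt(230) ≈ 424.64*I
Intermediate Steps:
L = -7 (L = -3 + (-3 - 5)/2 = -3 + (1/2)*(-8) = -3 - 4 = -7)
C = -4*I*sqrt(230) (C = -4*sqrt(-210 - 20) = -4*I*sqrt(230) ≈ -60.663*I)
L*C = -(-28)*I*sqrt(230) = 28*I*sqrt(230)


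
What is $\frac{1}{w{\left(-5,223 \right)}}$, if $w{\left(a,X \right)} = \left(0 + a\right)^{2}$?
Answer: $\frac{1}{25} \approx 0.04$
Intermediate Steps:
$w{\left(a,X \right)} = a^{2}$
$\frac{1}{w{\left(-5,223 \right)}} = \frac{1}{\left(-5\right)^{2}} = \frac{1}{25}$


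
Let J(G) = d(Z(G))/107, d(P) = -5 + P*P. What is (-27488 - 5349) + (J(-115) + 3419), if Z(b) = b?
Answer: -3134506/107 ≈ -29294.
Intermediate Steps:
d(P) = -5 + P²
J(G) = -5/107 + G²/107 (J(G) = (-5 + G²)/107 = (-5 + G²)*(1/107) = -5/107 + G²/107)
(-27488 - 5349) + (J(-115) + 3419) = (-27488 - 5349) + ((-5/107 + (1/107)*(-115)²) + 3419) = -32837 + ((-5/107 + (1/107)*13225) + 3419) = -32837 + ((-5/107 + 13225/107) + 3419) = -32837 + (13220/107 + 3419) = -32837 + 379053/107 = -3134506/107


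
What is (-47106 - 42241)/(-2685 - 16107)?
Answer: 89347/18792 ≈ 4.7545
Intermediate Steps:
(-47106 - 42241)/(-2685 - 16107) = -89347/(-18792) = -89347*(-1/18792) = 89347/18792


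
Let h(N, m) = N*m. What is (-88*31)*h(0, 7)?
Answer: 0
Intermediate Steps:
(-88*31)*h(0, 7) = (-88*31)*(0*7) = -2728*0 = 0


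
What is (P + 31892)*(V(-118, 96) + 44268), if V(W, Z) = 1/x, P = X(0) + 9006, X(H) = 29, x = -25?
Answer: 45293869973/25 ≈ 1.8118e+9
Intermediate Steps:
P = 9035 (P = 29 + 9006 = 9035)
V(W, Z) = -1/25 (V(W, Z) = 1/(-25) = -1/25)
(P + 31892)*(V(-118, 96) + 44268) = (9035 + 31892)*(-1/25 + 44268) = 40927*(1106699/25) = 45293869973/25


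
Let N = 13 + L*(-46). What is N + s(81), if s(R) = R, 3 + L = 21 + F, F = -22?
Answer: 278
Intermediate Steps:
L = -4 (L = -3 + (21 - 22) = -3 - 1 = -4)
N = 197 (N = 13 - 4*(-46) = 13 + 184 = 197)
N + s(81) = 197 + 81 = 278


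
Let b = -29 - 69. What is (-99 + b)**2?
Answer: 38809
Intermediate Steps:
b = -98
(-99 + b)**2 = (-99 - 98)**2 = (-197)**2 = 38809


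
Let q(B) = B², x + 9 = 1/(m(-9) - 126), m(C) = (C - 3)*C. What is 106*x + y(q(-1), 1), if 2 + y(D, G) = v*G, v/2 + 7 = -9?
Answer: -8945/9 ≈ -993.89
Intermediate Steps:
v = -32 (v = -14 + 2*(-9) = -14 - 18 = -32)
m(C) = C*(-3 + C) (m(C) = (-3 + C)*C = C*(-3 + C))
x = -163/18 (x = -9 + 1/(-9*(-3 - 9) - 126) = -9 + 1/(-9*(-12) - 126) = -9 + 1/(108 - 126) = -9 + 1/(-18) = -9 - 1/18 = -163/18 ≈ -9.0556)
y(D, G) = -2 - 32*G
106*x + y(q(-1), 1) = 106*(-163/18) + (-2 - 32*1) = -8639/9 + (-2 - 32) = -8639/9 - 34 = -8945/9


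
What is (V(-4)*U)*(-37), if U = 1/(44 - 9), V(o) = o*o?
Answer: -592/35 ≈ -16.914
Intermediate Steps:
V(o) = o²
U = 1/35 ≈ 0.028571
(V(-4)*U)*(-37) = ((-4)²*(1/35))*(-37) = (16*(1/35))*(-37) = (16/35)*(-37) = -592/35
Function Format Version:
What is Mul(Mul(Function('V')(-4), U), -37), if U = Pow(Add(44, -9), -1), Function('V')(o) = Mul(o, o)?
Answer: Rational(-592, 35) ≈ -16.914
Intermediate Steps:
Function('V')(o) = Pow(o, 2)
U = Rational(1, 35) (U = Pow(35, -1) = Rational(1, 35) ≈ 0.028571)
Mul(Mul(Function('V')(-4), U), -37) = Mul(Mul(Pow(-4, 2), Rational(1, 35)), -37) = Mul(Mul(16, Rational(1, 35)), -37) = Mul(Rational(16, 35), -37) = Rational(-592, 35)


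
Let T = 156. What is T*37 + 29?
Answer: 5801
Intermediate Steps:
T*37 + 29 = 156*37 + 29 = 5772 + 29 = 5801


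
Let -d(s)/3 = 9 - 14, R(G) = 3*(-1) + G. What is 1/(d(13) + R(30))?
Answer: 1/42 ≈ 0.023810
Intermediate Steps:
R(G) = -3 + G
d(s) = 15 (d(s) = -3*(9 - 14) = -3*(-5) = 15)
1/(d(13) + R(30)) = 1/(15 + (-3 + 30)) = 1/(15 + 27) = 1/42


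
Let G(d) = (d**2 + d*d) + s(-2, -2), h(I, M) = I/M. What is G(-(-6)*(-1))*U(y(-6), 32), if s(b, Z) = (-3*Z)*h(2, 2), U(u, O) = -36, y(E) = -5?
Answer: -2808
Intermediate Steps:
s(b, Z) = -3*Z (s(b, Z) = (-3*Z)*(2/2) = (-3*Z)*(2*(1/2)) = -3*Z*1 = -3*Z)
G(d) = 6 + 2*d**2 (G(d) = (d**2 + d*d) - 3*(-2) = (d**2 + d**2) + 6 = 2*d**2 + 6 = 6 + 2*d**2)
G(-(-6)*(-1))*U(y(-6), 32) = (6 + 2*(-(-6)*(-1))**2)*(-36) = (6 + 2*(-6*1)**2)*(-36) = (6 + 2*(-6)**2)*(-36) = (6 + 2*36)*(-36) = (6 + 72)*(-36) = 78*(-36) = -2808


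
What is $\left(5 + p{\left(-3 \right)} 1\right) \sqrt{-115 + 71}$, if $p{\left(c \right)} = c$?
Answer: $4 i \sqrt{11} \approx 13.266 i$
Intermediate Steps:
$\left(5 + p{\left(-3 \right)} 1\right) \sqrt{-115 + 71} = \left(5 - 3\right) \sqrt{-115 + 71} = \left(5 - 3\right) \sqrt{-44} = 2 \cdot 2 i \sqrt{11} = 4 i \sqrt{11}$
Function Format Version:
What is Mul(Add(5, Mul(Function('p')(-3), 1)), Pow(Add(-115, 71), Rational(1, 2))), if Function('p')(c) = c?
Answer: Mul(4, I, Pow(11, Rational(1, 2))) ≈ Mul(13.266, I)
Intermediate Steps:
Mul(Add(5, Mul(Function('p')(-3), 1)), Pow(Add(-115, 71), Rational(1, 2))) = Mul(Add(5, Mul(-3, 1)), Pow(Add(-115, 71), Rational(1, 2))) = Mul(Add(5, -3), Pow(-44, Rational(1, 2))) = Mul(2, Mul(2, I, Pow(11, Rational(1, 2)))) = Mul(4, I, Pow(11, Rational(1, 2)))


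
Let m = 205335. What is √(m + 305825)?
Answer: 2*√127790 ≈ 714.95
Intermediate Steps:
√(m + 305825) = √(205335 + 305825) = √511160 = 2*√127790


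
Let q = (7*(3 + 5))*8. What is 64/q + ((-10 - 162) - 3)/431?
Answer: -794/3017 ≈ -0.26318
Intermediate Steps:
q = 448 (q = (7*8)*8 = 56*8 = 448)
64/q + ((-10 - 162) - 3)/431 = 64/448 + ((-10 - 162) - 3)/431 = 64*(1/448) + (-172 - 3)*(1/431) = 1/7 - 175*1/431 = 1/7 - 175/431 = -794/3017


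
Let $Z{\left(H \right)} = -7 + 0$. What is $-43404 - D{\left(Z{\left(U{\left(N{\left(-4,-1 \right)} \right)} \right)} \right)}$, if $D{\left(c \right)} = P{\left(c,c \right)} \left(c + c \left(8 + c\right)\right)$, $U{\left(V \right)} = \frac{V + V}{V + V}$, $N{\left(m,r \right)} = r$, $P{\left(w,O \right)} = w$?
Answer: $-43502$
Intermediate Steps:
$U{\left(V \right)} = 1$ ($U{\left(V \right)} = \frac{2 V}{2 V} = 2 V \frac{1}{2 V} = 1$)
$Z{\left(H \right)} = -7$
$D{\left(c \right)} = c \left(c + c \left(8 + c\right)\right)$
$-43404 - D{\left(Z{\left(U{\left(N{\left(-4,-1 \right)} \right)} \right)} \right)} = -43404 - \left(-7\right)^{2} \left(9 - 7\right) = -43404 - 49 \cdot 2 = -43404 - 98 = -43502$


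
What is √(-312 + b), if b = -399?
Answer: 3*I*√79 ≈ 26.665*I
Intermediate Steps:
√(-312 + b) = √(-312 - 399) = √(-711) = 3*I*√79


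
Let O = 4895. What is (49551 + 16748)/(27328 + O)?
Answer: 66299/32223 ≈ 2.0575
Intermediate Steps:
(49551 + 16748)/(27328 + O) = (49551 + 16748)/(27328 + 4895) = 66299/32223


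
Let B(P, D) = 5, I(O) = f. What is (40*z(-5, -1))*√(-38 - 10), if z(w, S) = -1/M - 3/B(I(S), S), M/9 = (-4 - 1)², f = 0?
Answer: -4352*I*√3/45 ≈ -167.51*I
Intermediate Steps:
I(O) = 0
M = 225 (M = 9*(-4 - 1)² = 9*(-5)² = 9*25 = 225)
z(w, S) = -136/225 (z(w, S) = -1/225 - 3/5 = -1*1/225 - 3*⅕ = -1/225 - ⅗ = -136/225)
(40*z(-5, -1))*√(-38 - 10) = (40*(-136/225))*√(-38 - 10) = -4352*I*√3/45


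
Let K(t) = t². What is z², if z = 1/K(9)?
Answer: 1/6561 ≈ 0.00015242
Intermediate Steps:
z = 1/81 (z = 1/(9²) = 1/81 ≈ 0.012346)
z² = (1/81)² = 1/6561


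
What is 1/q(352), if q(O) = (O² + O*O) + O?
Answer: 1/248160 ≈ 4.0297e-6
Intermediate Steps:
q(O) = O + 2*O² (q(O) = (O² + O²) + O = 2*O² + O = O + 2*O²)
1/q(352) = 1/(352*(1 + 2*352)) = 1/(352*(1 + 704)) = 1/(352*705) = 1/248160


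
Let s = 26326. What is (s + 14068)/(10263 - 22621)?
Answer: -20197/6179 ≈ -3.2687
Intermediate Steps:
(s + 14068)/(10263 - 22621) = (26326 + 14068)/(10263 - 22621) = 40394/(-12358) = 40394*(-1/12358) = -20197/6179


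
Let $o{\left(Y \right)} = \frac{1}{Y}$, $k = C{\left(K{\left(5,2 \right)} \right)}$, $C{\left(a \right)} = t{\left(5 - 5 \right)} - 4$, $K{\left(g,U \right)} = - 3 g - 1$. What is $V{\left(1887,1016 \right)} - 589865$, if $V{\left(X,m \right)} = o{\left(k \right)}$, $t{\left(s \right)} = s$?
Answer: $- \frac{2359461}{4} \approx -5.8987 \cdot 10^{5}$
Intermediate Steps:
$K{\left(g,U \right)} = -1 - 3 g$
$C{\left(a \right)} = -4$ ($C{\left(a \right)} = \left(5 - 5\right) - 4 = 0 - 4 = -4$)
$k = -4$
$V{\left(X,m \right)} = - \frac{1}{4}$ ($V{\left(X,m \right)} = \frac{1}{-4} = - \frac{1}{4}$)
$V{\left(1887,1016 \right)} - 589865 = - \frac{1}{4} - 589865 = - \frac{2359461}{4}$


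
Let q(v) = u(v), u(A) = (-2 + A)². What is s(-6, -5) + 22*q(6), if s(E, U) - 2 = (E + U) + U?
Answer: 338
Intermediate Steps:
q(v) = (-2 + v)²
s(E, U) = 2 + E + 2*U (s(E, U) = 2 + ((E + U) + U) = 2 + (E + 2*U) = 2 + E + 2*U)
s(-6, -5) + 22*q(6) = (2 - 6 + 2*(-5)) + 22*(-2 + 6)² = (2 - 6 - 10) + 22*4² = -14 + 22*16 = -14 + 352 = 338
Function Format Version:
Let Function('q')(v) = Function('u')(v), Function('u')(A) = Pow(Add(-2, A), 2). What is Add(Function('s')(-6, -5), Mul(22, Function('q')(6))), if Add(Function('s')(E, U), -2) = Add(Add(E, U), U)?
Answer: 338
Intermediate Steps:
Function('q')(v) = Pow(Add(-2, v), 2)
Function('s')(E, U) = Add(2, E, Mul(2, U)) (Function('s')(E, U) = Add(2, Add(Add(E, U), U)) = Add(2, Add(E, Mul(2, U))) = Add(2, E, Mul(2, U)))
Add(Function('s')(-6, -5), Mul(22, Function('q')(6))) = Add(Add(2, -6, Mul(2, -5)), Mul(22, Pow(Add(-2, 6), 2))) = Add(Add(2, -6, -10), Mul(22, Pow(4, 2))) = Add(-14, Mul(22, 16)) = Add(-14, 352) = 338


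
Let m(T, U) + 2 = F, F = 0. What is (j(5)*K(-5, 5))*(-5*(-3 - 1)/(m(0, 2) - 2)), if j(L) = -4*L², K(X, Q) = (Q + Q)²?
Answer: 50000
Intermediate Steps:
m(T, U) = -2 (m(T, U) = -2 + 0 = -2)
K(X, Q) = 4*Q² (K(X, Q) = (2*Q)² = 4*Q²)
(j(5)*K(-5, 5))*(-5*(-3 - 1)/(m(0, 2) - 2)) = ((-4*5²)*(4*5²))*(-5*(-3 - 1)/(-2 - 2)) = ((-4*25)*(4*25))*(-(-20)/(-4)) = (-100*100)*(-(-20)*(-1)/4) = -(-50000) = -10000*(-5) = 50000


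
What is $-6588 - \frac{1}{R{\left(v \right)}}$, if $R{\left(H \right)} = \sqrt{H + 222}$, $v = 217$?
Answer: $-6588 - \frac{\sqrt{439}}{439} \approx -6588.0$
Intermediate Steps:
$R{\left(H \right)} = \sqrt{222 + H}$
$-6588 - \frac{1}{R{\left(v \right)}} = -6588 - \frac{1}{\sqrt{222 + 217}} = -6588 - \frac{1}{\sqrt{439}} = -6588 - \frac{\sqrt{439}}{439}$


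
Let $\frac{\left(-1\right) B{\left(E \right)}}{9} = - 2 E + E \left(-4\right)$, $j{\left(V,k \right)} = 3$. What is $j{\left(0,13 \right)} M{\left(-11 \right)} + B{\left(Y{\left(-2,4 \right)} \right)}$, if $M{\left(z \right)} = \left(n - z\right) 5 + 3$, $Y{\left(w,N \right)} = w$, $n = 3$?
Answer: $111$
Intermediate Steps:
$M{\left(z \right)} = 18 - 5 z$ ($M{\left(z \right)} = \left(3 - z\right) 5 + 3 = \left(15 - 5 z\right) + 3 = 18 - 5 z$)
$B{\left(E \right)} = 54 E$ ($B{\left(E \right)} = - 9 \left(- 2 E + E \left(-4\right)\right) = - 9 \left(- 2 E - 4 E\right) = - 9 \left(- 6 E\right) = 54 E$)
$j{\left(0,13 \right)} M{\left(-11 \right)} + B{\left(Y{\left(-2,4 \right)} \right)} = 3 \left(18 - -55\right) + 54 \left(-2\right) = 3 \left(18 + 55\right) - 108 = 3 \cdot 73 - 108 = 219 - 108 = 111$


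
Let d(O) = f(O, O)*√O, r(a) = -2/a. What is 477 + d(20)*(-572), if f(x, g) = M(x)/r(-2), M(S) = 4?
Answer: 477 - 4576*√5 ≈ -9755.3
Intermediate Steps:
f(x, g) = 4 (f(x, g) = 4/((-2/(-2))) = 4/((-2*(-½))) = 4/1 = 4*1 = 4)
d(O) = 4*√O
477 + d(20)*(-572) = 477 + (4*√20)*(-572) = 477 + (4*(2*√5))*(-572) = 477 + (8*√5)*(-572) = 477 - 4576*√5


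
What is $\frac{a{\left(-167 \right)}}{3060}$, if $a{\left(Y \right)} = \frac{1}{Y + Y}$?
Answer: $- \frac{1}{1022040} \approx -9.7843 \cdot 10^{-7}$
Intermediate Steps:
$a{\left(Y \right)} = \frac{1}{2 Y}$
$\frac{a{\left(-167 \right)}}{3060} = \frac{\frac{1}{2} \frac{1}{-167}}{3060} = \frac{1}{2} \left(- \frac{1}{167}\right) \frac{1}{3060} = \left(- \frac{1}{334}\right) \frac{1}{3060} = - \frac{1}{1022040}$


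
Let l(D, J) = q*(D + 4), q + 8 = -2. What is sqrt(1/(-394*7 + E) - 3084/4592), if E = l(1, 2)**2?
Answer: I*sqrt(3703521759)/74046 ≈ 0.82188*I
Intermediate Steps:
q = -10 (q = -8 - 2 = -10)
l(D, J) = -40 - 10*D (l(D, J) = -10*(D + 4) = -10*(4 + D) = -40 - 10*D)
E = 2500 (E = (-40 - 10*1)**2 = (-40 - 10)**2 = (-50)**2 = 2500)
sqrt(1/(-394*7 + E) - 3084/4592) = sqrt(1/(-394*7 + 2500) - 3084/4592) = sqrt(1/(-2758 + 2500) - 3084*1/4592) = sqrt(1/(-258) - 771/1148) = sqrt(-1/258 - 771/1148) = sqrt(-100033/148092) = I*sqrt(3703521759)/74046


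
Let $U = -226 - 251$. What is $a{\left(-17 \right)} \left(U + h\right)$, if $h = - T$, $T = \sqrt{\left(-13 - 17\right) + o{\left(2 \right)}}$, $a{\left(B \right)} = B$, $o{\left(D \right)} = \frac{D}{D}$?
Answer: $8109 + 17 i \sqrt{29} \approx 8109.0 + 91.548 i$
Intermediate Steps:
$o{\left(D \right)} = 1$
$U = -477$
$T = i \sqrt{29}$ ($T = \sqrt{\left(-13 - 17\right) + 1} = \sqrt{-30 + 1} = \sqrt{-29} = i \sqrt{29} \approx 5.3852 i$)
$h = - i \sqrt{29} \approx - 5.3852 i$
$a{\left(-17 \right)} \left(U + h\right) = - 17 \left(-477 - i \sqrt{29}\right) = 8109 + 17 i \sqrt{29}$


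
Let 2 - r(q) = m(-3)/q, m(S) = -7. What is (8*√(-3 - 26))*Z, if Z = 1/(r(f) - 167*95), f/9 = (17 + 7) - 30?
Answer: -432*I*√29/856609 ≈ -0.0027158*I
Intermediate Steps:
f = -54 (f = 9*((17 + 7) - 30) = 9*(24 - 30) = 9*(-6) = -54)
r(q) = 2 + 7/q (r(q) = 2 - (-7)/q = 2 + 7/q)
Z = -54/856609 (Z = 1/((2 + 7/(-54)) - 167*95) = 1/((2 + 7*(-1/54)) - 15865) = 1/((2 - 7/54) - 15865) = 1/(101/54 - 15865) = 1/(-856609/54) = -54/856609 ≈ -6.3039e-5)
(8*√(-3 - 26))*Z = (8*√(-3 - 26))*(-54/856609) = (8*√(-29))*(-54/856609) = (8*(I*√29))*(-54/856609) = (8*I*√29)*(-54/856609) = -432*I*√29/856609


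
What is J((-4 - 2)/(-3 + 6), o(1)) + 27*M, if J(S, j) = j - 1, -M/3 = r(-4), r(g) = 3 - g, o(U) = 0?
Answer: -568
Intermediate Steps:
M = -21 (M = -3*(3 - 1*(-4)) = -3*(3 + 4) = -3*7 = -21)
J(S, j) = -1 + j
J((-4 - 2)/(-3 + 6), o(1)) + 27*M = (-1 + 0) + 27*(-21) = -1 - 567 = -568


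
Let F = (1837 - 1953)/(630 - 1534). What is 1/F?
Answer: 226/29 ≈ 7.7931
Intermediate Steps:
F = 29/226 (F = -116/(-904) = -116*(-1/904) = 29/226 ≈ 0.12832)
1/F = 1/(29/226) = 226/29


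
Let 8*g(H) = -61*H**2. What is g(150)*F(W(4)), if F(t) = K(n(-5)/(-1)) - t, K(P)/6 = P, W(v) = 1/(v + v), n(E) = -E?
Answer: 82693125/16 ≈ 5.1683e+6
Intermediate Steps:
g(H) = -61*H**2/8 (g(H) = (-61*H**2)/8 = -61*H**2/8)
W(v) = 1/(2*v)
K(P) = 6*P
F(t) = -30 - t (F(t) = 6*(-1*(-5)/(-1)) - t = 6*(5*(-1)) - t = 6*(-5) - t = -30 - t)
g(150)*F(W(4)) = (-61/8*150**2)*(-30 - 1/(2*4)) = (-61/8*22500)*(-30 - 1/(2*4)) = -343125*(-30 - 1*1/8)/2 = -343125*(-30 - 1/8)/2 = -343125/2*(-241/8) = 82693125/16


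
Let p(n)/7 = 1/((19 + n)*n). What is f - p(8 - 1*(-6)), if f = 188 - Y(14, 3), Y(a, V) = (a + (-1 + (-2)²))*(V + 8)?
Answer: 65/66 ≈ 0.98485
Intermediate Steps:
Y(a, V) = (3 + a)*(8 + V) (Y(a, V) = (a + (-1 + 4))*(8 + V) = (a + 3)*(8 + V) = (3 + a)*(8 + V))
p(n) = 7/(n*(19 + n)) (p(n) = 7*(1/((19 + n)*n)) = 7*(1/(n*(19 + n))) = 7/(n*(19 + n)))
f = 1 (f = 188 - (24 + 3*3 + 8*14 + 3*14) = 188 - (24 + 9 + 112 + 42) = 188 - 1*187 = 188 - 187 = 1)
f - p(8 - 1*(-6)) = 1 - 7/((8 - 1*(-6))*(19 + (8 - 1*(-6)))) = 1 - 7/((8 + 6)*(19 + (8 + 6))) = 1 - 7/(14*(19 + 14)) = 1 - 7/(14*33) = 1 - 1*1/66 = 1 - 1/66 = 65/66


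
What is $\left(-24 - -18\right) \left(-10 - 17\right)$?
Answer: $162$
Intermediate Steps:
$\left(-24 - -18\right) \left(-10 - 17\right) = \left(-24 + 18\right) \left(-27\right) = \left(-6\right) \left(-27\right) = 162$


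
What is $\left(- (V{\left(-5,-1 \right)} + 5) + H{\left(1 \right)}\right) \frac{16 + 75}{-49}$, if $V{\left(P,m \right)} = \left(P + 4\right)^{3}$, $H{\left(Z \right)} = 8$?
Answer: $- \frac{52}{7} \approx -7.4286$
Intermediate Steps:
$V{\left(P,m \right)} = \left(4 + P\right)^{3}$
$\left(- (V{\left(-5,-1 \right)} + 5) + H{\left(1 \right)}\right) \frac{16 + 75}{-49} = \left(- (\left(4 - 5\right)^{3} + 5) + 8\right) \frac{16 + 75}{-49} = \left(- (\left(-1\right)^{3} + 5) + 8\right) 91 \left(- \frac{1}{49}\right) = \left(- (-1 + 5) + 8\right) \left(- \frac{13}{7}\right) = \left(\left(-1\right) 4 + 8\right) \left(- \frac{13}{7}\right) = \left(-4 + 8\right) \left(- \frac{13}{7}\right) = 4 \left(- \frac{13}{7}\right) = - \frac{52}{7}$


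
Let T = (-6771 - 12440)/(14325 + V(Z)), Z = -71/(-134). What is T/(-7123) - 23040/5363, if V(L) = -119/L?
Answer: -164291889585577/38243777532721 ≈ -4.2959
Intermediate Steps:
Z = 71/134 (Z = -71*(-1/134) = 71/134 ≈ 0.52985)
T = -1363981/1001129 (T = (-6771 - 12440)/(14325 - 119/71/134) = -19211/(14325 - 119*134/71) = -19211/(14325 - 15946/71) = -19211/1001129/71 = -19211*71/1001129 = -1363981/1001129 ≈ -1.3624)
T/(-7123) - 23040/5363 = -1363981/1001129/(-7123) - 23040/5363 = -1363981/1001129*(-1/7123) - 23040*1/5363 = 1363981/7131041867 - 23040/5363 = -164291889585577/38243777532721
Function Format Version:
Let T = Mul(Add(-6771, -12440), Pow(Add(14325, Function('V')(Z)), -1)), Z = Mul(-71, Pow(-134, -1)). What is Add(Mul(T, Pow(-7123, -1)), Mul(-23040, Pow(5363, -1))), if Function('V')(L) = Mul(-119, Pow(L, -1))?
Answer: Rational(-164291889585577, 38243777532721) ≈ -4.2959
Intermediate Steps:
Z = Rational(71, 134) (Z = Mul(-71, Rational(-1, 134)) = Rational(71, 134) ≈ 0.52985)
T = Rational(-1363981, 1001129) (T = Mul(Add(-6771, -12440), Pow(Add(14325, Mul(-119, Pow(Rational(71, 134), -1))), -1)) = Mul(-19211, Pow(Add(14325, Mul(-119, Rational(134, 71))), -1)) = Mul(-19211, Pow(Add(14325, Rational(-15946, 71)), -1)) = Mul(-19211, Pow(Rational(1001129, 71), -1)) = Mul(-19211, Rational(71, 1001129)) = Rational(-1363981, 1001129) ≈ -1.3624)
Add(Mul(T, Pow(-7123, -1)), Mul(-23040, Pow(5363, -1))) = Add(Mul(Rational(-1363981, 1001129), Pow(-7123, -1)), Mul(-23040, Pow(5363, -1))) = Add(Mul(Rational(-1363981, 1001129), Rational(-1, 7123)), Mul(-23040, Rational(1, 5363))) = Add(Rational(1363981, 7131041867), Rational(-23040, 5363)) = Rational(-164291889585577, 38243777532721)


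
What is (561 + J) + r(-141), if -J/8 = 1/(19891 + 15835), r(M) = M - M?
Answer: 10021139/17863 ≈ 561.00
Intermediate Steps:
r(M) = 0
J = -4/17863 (J = -8/(19891 + 15835) = -8/35726 = -8*1/35726 = -4/17863 ≈ -0.00022393)
(561 + J) + r(-141) = (561 - 4/17863) + 0 = 10021139/17863 + 0 = 10021139/17863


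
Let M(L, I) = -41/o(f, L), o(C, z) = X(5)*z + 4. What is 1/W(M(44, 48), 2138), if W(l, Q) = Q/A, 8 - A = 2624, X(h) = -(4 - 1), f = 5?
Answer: -1308/1069 ≈ -1.2236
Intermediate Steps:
X(h) = -3 (X(h) = -1*3 = -3)
o(C, z) = 4 - 3*z (o(C, z) = -3*z + 4 = 4 - 3*z)
A = -2616 (A = 8 - 1*2624 = 8 - 2624 = -2616)
M(L, I) = -41/(4 - 3*L)
W(l, Q) = -Q/2616 (W(l, Q) = Q/(-2616) = Q*(-1/2616) = -Q/2616)
1/W(M(44, 48), 2138) = 1/(-1/2616*2138) = 1/(-1069/1308) = -1308/1069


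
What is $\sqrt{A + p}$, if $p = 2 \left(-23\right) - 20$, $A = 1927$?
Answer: $\sqrt{1861} \approx 43.139$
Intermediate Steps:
$p = -66$ ($p = -46 - 20 = -66$)
$\sqrt{A + p} = \sqrt{1927 - 66} = \sqrt{1861}$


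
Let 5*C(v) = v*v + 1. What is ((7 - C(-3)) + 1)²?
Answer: 36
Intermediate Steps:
C(v) = ⅕ + v²/5 (C(v) = (v*v + 1)/5 = (v² + 1)/5 = (1 + v²)/5 = ⅕ + v²/5)
((7 - C(-3)) + 1)² = ((7 - (⅕ + (⅕)*(-3)²)) + 1)² = ((7 - (⅕ + (⅕)*9)) + 1)² = ((7 - (⅕ + 9/5)) + 1)² = ((7 - 1*2) + 1)² = ((7 - 2) + 1)² = (5 + 1)² = 6² = 36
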